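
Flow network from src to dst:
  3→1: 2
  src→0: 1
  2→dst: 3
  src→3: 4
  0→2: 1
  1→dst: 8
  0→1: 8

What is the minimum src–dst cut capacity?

Max flow = 3 (via 2 augmenting paths).
In the residual at optimum, the set reachable from src is {3, src}.
Cut edges: src→0 (cap 1), 3→1 (cap 2). Sum = 3.

3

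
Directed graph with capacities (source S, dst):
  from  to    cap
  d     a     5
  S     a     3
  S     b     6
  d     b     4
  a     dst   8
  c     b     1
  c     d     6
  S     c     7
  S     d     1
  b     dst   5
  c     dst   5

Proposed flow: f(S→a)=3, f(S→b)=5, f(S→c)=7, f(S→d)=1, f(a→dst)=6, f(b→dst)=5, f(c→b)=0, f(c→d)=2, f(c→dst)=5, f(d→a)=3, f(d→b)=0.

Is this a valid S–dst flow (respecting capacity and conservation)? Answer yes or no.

Every edge has 0 ≤ f(e) ≤ cap(e).
At each intermediate node, inflow equals outflow.

Yes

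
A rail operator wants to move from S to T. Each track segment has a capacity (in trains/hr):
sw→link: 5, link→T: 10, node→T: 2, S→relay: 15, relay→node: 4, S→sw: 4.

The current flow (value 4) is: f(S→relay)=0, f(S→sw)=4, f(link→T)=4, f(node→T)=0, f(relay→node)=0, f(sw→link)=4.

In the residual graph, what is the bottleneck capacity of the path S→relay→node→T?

2

Residual capacities along the path: S→relay: 15, relay→node: 4, node→T: 2.
Minimum is 2.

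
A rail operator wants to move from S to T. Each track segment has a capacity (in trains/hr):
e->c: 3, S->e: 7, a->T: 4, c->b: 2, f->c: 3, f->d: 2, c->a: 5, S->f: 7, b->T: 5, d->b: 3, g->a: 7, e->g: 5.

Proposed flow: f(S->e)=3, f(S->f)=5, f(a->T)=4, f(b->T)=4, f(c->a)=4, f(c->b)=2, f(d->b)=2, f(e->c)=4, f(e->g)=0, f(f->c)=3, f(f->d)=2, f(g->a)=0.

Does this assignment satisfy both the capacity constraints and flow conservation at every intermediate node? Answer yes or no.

Capacity violated on e->c: flow 4 > capacity 3.

No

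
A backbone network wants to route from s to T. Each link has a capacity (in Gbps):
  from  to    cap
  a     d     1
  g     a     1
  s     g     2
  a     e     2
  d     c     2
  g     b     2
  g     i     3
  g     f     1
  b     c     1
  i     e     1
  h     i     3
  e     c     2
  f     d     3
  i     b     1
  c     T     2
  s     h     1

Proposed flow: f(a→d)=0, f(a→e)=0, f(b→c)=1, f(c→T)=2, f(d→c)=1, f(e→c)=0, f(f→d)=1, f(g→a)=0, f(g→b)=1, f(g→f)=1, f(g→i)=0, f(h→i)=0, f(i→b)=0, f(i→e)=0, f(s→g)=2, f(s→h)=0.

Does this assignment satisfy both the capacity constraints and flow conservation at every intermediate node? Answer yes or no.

Every edge has 0 ≤ f(e) ≤ cap(e).
At each intermediate node, inflow equals outflow.

Yes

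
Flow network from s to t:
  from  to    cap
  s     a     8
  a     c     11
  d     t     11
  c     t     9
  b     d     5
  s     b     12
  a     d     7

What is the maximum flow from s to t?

Augment s→b→d→t: bottleneck 5. Total 5.
Augment s→a→d→t: bottleneck 6. Total 11.
Augment s→a→c→t: bottleneck 2. Total 13.
No augmenting path remains in the residual graph.

13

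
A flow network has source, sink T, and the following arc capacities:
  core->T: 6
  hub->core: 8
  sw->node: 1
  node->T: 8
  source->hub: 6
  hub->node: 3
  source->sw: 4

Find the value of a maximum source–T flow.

Augment source->sw->node->T: bottleneck 1. Total 1.
Augment source->hub->node->T: bottleneck 3. Total 4.
Augment source->hub->core->T: bottleneck 3. Total 7.
No augmenting path remains in the residual graph.

7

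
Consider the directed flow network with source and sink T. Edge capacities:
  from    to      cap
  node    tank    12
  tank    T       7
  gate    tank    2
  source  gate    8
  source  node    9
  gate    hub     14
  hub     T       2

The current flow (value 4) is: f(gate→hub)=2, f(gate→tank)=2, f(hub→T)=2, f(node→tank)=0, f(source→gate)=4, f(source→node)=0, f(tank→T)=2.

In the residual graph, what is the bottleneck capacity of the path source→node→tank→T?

Residual capacities along the path: source→node: 9, node→tank: 12, tank→T: 5.
Minimum is 5.

5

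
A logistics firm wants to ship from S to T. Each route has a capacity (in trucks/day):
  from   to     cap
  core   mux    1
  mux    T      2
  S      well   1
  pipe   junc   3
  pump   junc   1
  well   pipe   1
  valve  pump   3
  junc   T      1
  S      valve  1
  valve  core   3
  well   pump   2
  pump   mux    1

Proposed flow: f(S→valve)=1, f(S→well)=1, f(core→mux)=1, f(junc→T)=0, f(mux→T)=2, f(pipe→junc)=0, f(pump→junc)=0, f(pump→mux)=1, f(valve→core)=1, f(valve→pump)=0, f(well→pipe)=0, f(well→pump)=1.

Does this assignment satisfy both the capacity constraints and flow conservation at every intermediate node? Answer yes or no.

Every edge has 0 ≤ f(e) ≤ cap(e).
At each intermediate node, inflow equals outflow.

Yes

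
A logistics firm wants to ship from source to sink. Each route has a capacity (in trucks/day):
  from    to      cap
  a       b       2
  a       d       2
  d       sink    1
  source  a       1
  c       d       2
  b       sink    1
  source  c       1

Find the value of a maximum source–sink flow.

Augment source->a->b->sink: bottleneck 1. Total 1.
Augment source->c->d->sink: bottleneck 1. Total 2.
No augmenting path remains in the residual graph.

2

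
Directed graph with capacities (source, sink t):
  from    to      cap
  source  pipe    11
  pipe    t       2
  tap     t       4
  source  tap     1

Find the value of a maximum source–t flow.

3

Augment source->pipe->t: bottleneck 2. Total 2.
Augment source->tap->t: bottleneck 1. Total 3.
No augmenting path remains in the residual graph.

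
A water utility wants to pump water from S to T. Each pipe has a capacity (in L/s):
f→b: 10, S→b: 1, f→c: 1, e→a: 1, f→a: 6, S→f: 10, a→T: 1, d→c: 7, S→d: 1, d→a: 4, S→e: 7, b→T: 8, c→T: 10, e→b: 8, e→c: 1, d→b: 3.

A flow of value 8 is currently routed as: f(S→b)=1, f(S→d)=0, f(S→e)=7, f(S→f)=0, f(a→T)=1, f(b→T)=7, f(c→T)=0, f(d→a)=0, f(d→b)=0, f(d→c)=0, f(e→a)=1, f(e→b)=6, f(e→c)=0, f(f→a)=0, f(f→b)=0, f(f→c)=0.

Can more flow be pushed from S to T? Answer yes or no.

Yes

Residual path S→f→b→T has bottleneck 1 > 0.
Pushing 1 along it raises the flow to 9, so the given flow is not maximum.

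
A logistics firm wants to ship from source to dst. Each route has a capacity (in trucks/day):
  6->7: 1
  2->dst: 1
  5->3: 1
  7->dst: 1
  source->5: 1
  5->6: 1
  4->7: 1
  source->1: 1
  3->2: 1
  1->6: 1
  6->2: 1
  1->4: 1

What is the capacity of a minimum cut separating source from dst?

Max flow = 2 (via 2 augmenting paths).
In the residual at optimum, the set reachable from source is {source}.
Cut edges: source->1 (cap 1), source->5 (cap 1). Sum = 2.

2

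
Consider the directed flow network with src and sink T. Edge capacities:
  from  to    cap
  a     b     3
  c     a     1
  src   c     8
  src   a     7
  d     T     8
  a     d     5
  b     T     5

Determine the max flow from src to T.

Augment src→a→d→T: bottleneck 5. Total 5.
Augment src→a→b→T: bottleneck 2. Total 7.
Augment src→c→a→b→T: bottleneck 1. Total 8.
No augmenting path remains in the residual graph.

8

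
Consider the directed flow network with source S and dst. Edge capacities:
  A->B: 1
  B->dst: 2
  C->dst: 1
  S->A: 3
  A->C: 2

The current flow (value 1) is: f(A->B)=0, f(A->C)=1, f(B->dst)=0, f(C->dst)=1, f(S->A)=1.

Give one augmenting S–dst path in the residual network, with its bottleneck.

Residual along S->A->B->dst: S->A: 2, A->B: 1, B->dst: 2.
Bottleneck = min = 1.

S->A->B->dst, bottleneck 1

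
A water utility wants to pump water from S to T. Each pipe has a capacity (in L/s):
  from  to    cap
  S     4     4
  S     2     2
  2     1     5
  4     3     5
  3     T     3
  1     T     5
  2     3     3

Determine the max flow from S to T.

5

Augment S->4->3->T: bottleneck 3. Total 3.
Augment S->2->1->T: bottleneck 2. Total 5.
No augmenting path remains in the residual graph.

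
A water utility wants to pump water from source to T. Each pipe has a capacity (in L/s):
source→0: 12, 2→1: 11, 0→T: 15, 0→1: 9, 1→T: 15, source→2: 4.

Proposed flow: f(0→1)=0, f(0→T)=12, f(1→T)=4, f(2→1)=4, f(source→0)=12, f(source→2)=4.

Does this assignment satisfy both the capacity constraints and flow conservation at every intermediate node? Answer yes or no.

Every edge has 0 ≤ f(e) ≤ cap(e).
At each intermediate node, inflow equals outflow.

Yes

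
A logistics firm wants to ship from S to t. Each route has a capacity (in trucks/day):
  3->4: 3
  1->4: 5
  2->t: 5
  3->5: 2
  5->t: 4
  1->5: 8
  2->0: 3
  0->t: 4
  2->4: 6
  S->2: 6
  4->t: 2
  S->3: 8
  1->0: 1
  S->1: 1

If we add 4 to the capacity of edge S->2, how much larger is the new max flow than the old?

Original max flow = 11.
After raising cap(S->2), augmenting paths through that edge carry 2 more units.
New max flow = 13. Increase = 2.

2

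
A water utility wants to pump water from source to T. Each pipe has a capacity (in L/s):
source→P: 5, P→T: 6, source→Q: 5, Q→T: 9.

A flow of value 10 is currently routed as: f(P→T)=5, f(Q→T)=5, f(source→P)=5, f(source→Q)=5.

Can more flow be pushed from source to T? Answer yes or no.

Residual reachable from source: {source}; T is not reachable.
Saturated cut: source→Q, source→P with total capacity 10 = current flow value. Flow is maximum.

No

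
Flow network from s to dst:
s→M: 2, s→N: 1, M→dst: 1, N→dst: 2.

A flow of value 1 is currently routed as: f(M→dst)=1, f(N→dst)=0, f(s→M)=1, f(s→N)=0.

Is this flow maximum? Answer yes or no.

No

Residual path s→N→dst has bottleneck 1 > 0.
Pushing 1 along it raises the flow to 2, so the given flow is not maximum.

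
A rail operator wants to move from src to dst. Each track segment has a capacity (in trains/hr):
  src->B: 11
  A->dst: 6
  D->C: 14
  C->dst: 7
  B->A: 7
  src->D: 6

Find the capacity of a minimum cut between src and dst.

Max flow = 12 (via 2 augmenting paths).
In the residual at optimum, the set reachable from src is {A, B, src}.
Cut edges: src->D (cap 6), A->dst (cap 6). Sum = 12.

12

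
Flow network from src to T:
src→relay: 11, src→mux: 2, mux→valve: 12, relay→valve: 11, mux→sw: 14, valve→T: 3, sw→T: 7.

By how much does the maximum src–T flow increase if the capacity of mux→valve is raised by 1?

0

Original max flow = 5.
Edge mux→valve does not cross the min cut (source side {relay, src, valve}), so extra capacity there cannot help.
New max flow = 5. Increase = 0.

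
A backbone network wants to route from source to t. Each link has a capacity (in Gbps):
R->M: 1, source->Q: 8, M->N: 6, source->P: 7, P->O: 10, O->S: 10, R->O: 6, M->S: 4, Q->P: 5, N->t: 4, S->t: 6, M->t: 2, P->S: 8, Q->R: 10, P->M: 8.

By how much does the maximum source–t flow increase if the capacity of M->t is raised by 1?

Original max flow = 12.
After raising cap(M->t), augmenting paths through that edge carry 1 more unit.
New max flow = 13. Increase = 1.

1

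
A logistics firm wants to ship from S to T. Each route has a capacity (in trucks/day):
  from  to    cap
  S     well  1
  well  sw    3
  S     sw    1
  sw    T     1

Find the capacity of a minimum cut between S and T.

1

Max flow = 1 (via 1 augmenting path).
In the residual at optimum, the set reachable from S is {S, sw, well}.
Cut edges: sw→T (cap 1). Sum = 1.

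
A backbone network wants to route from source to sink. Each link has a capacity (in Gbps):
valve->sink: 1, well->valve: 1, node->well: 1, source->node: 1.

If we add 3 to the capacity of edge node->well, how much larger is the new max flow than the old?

0

Original max flow = 1.
Edge node->well does not cross the min cut (source side {source}), so extra capacity there cannot help.
New max flow = 1. Increase = 0.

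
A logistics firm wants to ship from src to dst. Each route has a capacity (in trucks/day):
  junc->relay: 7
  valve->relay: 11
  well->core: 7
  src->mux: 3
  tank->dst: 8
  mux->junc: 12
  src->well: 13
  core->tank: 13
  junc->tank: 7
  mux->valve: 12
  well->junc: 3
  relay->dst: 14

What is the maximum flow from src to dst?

13

Augment src->mux->valve->relay->dst: bottleneck 3. Total 3.
Augment src->well->junc->relay->dst: bottleneck 3. Total 6.
Augment src->well->core->tank->dst: bottleneck 7. Total 13.
No augmenting path remains in the residual graph.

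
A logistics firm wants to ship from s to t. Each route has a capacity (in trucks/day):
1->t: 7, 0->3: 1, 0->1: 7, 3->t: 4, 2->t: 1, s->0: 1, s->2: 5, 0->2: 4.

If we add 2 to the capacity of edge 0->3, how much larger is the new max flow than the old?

Original max flow = 2.
Edge 0->3 does not cross the min cut (source side {2, s}), so extra capacity there cannot help.
New max flow = 2. Increase = 0.

0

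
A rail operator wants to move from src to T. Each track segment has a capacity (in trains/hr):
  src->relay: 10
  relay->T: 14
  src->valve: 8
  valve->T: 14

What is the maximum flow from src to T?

Augment src->relay->T: bottleneck 10. Total 10.
Augment src->valve->T: bottleneck 8. Total 18.
No augmenting path remains in the residual graph.

18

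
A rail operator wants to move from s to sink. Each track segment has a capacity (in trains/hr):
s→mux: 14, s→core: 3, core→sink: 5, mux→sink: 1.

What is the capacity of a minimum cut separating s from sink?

4

Max flow = 4 (via 2 augmenting paths).
In the residual at optimum, the set reachable from s is {mux, s}.
Cut edges: s→core (cap 3), mux→sink (cap 1). Sum = 4.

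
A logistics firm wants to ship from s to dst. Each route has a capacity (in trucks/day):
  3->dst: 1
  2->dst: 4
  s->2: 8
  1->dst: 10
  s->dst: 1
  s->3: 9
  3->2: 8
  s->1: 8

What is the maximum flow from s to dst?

14

Augment s->dst: bottleneck 1. Total 1.
Augment s->1->dst: bottleneck 8. Total 9.
Augment s->3->dst: bottleneck 1. Total 10.
Augment s->2->dst: bottleneck 4. Total 14.
No augmenting path remains in the residual graph.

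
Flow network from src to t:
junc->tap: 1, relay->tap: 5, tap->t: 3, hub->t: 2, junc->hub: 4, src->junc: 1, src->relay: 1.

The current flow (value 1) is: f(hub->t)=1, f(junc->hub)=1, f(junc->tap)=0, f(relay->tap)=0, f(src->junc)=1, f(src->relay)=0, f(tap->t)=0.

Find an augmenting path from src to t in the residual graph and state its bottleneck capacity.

Residual along src->relay->tap->t: src->relay: 1, relay->tap: 5, tap->t: 3.
Bottleneck = min = 1.

src->relay->tap->t, bottleneck 1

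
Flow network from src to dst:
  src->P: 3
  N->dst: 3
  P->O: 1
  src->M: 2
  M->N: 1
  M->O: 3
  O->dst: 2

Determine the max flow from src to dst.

3

Augment src->M->N->dst: bottleneck 1. Total 1.
Augment src->M->O->dst: bottleneck 1. Total 2.
Augment src->P->O->dst: bottleneck 1. Total 3.
No augmenting path remains in the residual graph.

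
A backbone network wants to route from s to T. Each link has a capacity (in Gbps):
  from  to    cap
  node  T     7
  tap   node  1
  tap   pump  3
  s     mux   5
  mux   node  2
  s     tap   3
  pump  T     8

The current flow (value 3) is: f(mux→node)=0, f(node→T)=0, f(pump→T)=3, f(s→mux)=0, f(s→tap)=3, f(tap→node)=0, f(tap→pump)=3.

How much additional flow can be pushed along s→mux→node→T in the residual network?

2

Residual capacities along the path: s→mux: 5, mux→node: 2, node→T: 7.
Minimum is 2.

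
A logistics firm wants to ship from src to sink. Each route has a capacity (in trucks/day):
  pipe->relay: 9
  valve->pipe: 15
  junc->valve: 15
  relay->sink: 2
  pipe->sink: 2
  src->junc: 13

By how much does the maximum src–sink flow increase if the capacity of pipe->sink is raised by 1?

Original max flow = 4.
After raising cap(pipe->sink), augmenting paths through that edge carry 1 more unit.
New max flow = 5. Increase = 1.

1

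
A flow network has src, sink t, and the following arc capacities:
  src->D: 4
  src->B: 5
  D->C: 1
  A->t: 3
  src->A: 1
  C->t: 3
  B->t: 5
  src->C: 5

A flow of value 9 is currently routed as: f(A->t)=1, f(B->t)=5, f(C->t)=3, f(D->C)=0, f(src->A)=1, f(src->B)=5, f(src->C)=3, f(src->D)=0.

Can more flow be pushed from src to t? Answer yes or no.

Residual reachable from src: {C, D, src}; t is not reachable.
Saturated cut: src->A, src->B, C->t with total capacity 9 = current flow value. Flow is maximum.

No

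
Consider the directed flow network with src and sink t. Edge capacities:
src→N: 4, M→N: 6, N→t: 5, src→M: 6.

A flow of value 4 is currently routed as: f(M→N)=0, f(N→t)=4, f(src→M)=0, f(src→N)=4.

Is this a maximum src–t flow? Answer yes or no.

No

Residual path src→M→N→t has bottleneck 1 > 0.
Pushing 1 along it raises the flow to 5, so the given flow is not maximum.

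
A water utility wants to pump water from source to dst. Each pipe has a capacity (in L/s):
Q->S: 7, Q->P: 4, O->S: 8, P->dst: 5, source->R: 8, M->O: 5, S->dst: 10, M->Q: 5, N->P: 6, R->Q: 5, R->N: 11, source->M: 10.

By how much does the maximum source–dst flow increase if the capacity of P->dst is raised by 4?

Original max flow = 15.
After raising cap(P->dst), augmenting paths through that edge carry 3 more units.
New max flow = 18. Increase = 3.

3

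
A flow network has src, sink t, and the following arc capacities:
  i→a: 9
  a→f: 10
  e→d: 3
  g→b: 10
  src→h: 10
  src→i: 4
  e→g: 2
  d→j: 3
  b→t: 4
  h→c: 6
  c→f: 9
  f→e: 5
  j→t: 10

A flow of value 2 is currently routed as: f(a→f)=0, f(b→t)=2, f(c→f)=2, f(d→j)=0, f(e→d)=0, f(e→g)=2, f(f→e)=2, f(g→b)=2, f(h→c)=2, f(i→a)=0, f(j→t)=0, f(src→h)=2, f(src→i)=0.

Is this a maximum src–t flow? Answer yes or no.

No

Residual path src→h→c→f→e→d→j→t has bottleneck 3 > 0.
Pushing 3 along it raises the flow to 5, so the given flow is not maximum.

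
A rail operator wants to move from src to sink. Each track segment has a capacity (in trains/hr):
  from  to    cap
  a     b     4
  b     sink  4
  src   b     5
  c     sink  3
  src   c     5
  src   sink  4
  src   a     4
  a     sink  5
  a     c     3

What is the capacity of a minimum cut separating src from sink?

15

Max flow = 15 (via 4 augmenting paths).
In the residual at optimum, the set reachable from src is {b, c, src}.
Cut edges: src→a (cap 4), src→sink (cap 4), b→sink (cap 4), c→sink (cap 3). Sum = 15.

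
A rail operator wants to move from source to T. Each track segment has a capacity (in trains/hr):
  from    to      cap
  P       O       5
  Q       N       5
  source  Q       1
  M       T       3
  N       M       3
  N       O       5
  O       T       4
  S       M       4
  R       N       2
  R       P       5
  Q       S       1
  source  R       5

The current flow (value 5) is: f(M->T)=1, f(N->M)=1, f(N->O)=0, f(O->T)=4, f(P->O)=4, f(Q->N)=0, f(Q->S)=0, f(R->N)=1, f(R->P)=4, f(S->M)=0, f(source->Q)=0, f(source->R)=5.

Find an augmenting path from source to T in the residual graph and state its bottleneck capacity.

Residual along source->Q->N->M->T: source->Q: 1, Q->N: 5, N->M: 2, M->T: 2.
Bottleneck = min = 1.

source->Q->N->M->T, bottleneck 1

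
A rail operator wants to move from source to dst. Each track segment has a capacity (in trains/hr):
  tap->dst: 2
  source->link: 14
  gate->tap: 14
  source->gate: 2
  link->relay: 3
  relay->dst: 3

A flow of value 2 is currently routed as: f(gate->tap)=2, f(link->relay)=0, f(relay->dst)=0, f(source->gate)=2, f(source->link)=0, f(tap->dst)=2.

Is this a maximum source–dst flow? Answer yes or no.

No

Residual path source->link->relay->dst has bottleneck 3 > 0.
Pushing 3 along it raises the flow to 5, so the given flow is not maximum.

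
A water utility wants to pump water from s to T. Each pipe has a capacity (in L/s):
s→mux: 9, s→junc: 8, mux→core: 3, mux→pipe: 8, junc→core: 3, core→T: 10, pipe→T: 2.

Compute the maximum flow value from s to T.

8

Augment s→mux→pipe→T: bottleneck 2. Total 2.
Augment s→mux→core→T: bottleneck 3. Total 5.
Augment s→junc→core→T: bottleneck 3. Total 8.
No augmenting path remains in the residual graph.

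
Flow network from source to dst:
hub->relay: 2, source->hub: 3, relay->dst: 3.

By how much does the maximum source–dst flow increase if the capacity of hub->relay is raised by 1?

Original max flow = 2.
After raising cap(hub->relay), augmenting paths through that edge carry 1 more unit.
New max flow = 3. Increase = 1.

1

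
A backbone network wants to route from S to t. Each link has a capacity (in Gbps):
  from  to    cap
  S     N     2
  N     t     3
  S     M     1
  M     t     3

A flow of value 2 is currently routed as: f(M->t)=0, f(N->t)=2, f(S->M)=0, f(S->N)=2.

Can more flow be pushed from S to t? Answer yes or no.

Residual path S->M->t has bottleneck 1 > 0.
Pushing 1 along it raises the flow to 3, so the given flow is not maximum.

Yes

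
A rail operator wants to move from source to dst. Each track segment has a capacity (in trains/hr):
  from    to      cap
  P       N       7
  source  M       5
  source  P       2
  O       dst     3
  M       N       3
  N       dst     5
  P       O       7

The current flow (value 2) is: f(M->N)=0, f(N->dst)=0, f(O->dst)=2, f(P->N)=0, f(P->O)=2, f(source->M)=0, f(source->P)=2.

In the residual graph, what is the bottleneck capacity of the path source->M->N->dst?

Residual capacities along the path: source->M: 5, M->N: 3, N->dst: 5.
Minimum is 3.

3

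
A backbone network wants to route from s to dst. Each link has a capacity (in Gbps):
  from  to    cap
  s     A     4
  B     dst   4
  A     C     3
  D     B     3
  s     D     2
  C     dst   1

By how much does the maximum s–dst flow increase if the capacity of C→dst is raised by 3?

2

Original max flow = 3.
After raising cap(C→dst), augmenting paths through that edge carry 2 more units.
New max flow = 5. Increase = 2.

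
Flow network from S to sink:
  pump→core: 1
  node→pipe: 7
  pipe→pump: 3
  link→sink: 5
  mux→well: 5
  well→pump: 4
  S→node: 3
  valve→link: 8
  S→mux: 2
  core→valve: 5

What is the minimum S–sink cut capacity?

Max flow = 1 (via 1 augmenting path).
In the residual at optimum, the set reachable from S is {S, mux, node, pipe, pump, well}.
Cut edges: pump→core (cap 1). Sum = 1.

1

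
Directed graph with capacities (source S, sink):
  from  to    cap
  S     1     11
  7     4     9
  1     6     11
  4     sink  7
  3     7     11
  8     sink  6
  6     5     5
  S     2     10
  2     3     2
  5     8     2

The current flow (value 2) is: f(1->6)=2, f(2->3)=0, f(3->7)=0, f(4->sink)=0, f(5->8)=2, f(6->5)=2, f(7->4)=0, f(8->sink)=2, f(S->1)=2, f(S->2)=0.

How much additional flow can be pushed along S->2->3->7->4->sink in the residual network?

2

Residual capacities along the path: S->2: 10, 2->3: 2, 3->7: 11, 7->4: 9, 4->sink: 7.
Minimum is 2.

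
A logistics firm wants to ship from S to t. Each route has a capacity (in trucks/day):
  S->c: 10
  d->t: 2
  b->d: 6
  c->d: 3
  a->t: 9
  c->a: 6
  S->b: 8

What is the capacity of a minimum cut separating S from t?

8

Max flow = 8 (via 2 augmenting paths).
In the residual at optimum, the set reachable from S is {S, b, c, d}.
Cut edges: c->a (cap 6), d->t (cap 2). Sum = 8.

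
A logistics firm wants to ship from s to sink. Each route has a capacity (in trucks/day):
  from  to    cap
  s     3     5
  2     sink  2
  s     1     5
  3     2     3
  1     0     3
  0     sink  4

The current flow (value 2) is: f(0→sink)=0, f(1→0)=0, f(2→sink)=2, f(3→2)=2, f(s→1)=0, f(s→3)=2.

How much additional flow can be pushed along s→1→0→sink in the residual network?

Residual capacities along the path: s→1: 5, 1→0: 3, 0→sink: 4.
Minimum is 3.

3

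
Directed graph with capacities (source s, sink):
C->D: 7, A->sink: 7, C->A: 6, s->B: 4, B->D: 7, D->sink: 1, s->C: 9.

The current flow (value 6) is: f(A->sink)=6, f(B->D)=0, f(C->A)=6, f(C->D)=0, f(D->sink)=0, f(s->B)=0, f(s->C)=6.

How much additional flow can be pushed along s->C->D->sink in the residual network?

Residual capacities along the path: s->C: 3, C->D: 7, D->sink: 1.
Minimum is 1.

1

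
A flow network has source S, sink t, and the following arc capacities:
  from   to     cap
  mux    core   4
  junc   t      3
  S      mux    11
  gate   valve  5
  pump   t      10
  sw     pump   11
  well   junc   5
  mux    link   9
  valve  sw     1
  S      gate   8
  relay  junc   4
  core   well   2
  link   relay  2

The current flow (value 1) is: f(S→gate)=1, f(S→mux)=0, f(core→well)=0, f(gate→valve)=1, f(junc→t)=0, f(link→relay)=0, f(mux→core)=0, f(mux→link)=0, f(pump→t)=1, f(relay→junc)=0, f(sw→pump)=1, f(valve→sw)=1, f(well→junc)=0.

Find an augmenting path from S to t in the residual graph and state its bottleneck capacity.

S→mux→link→relay→junc→t, bottleneck 2

Residual along S→mux→link→relay→junc→t: S→mux: 11, mux→link: 9, link→relay: 2, relay→junc: 4, junc→t: 3.
Bottleneck = min = 2.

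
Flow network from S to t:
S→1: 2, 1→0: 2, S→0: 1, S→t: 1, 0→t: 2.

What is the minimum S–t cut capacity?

3

Max flow = 3 (via 3 augmenting paths).
In the residual at optimum, the set reachable from S is {0, 1, S}.
Cut edges: S→t (cap 1), 0→t (cap 2). Sum = 3.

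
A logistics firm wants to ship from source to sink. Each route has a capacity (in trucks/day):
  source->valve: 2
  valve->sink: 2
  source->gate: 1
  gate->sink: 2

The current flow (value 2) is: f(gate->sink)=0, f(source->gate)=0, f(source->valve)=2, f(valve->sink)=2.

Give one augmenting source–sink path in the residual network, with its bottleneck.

source->gate->sink, bottleneck 1

Residual along source->gate->sink: source->gate: 1, gate->sink: 2.
Bottleneck = min = 1.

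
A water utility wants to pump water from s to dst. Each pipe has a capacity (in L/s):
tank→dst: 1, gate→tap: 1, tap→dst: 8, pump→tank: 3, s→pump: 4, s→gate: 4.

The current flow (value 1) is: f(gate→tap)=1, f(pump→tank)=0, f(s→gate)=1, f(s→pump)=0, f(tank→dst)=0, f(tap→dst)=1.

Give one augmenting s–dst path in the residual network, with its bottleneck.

s→pump→tank→dst, bottleneck 1

Residual along s→pump→tank→dst: s→pump: 4, pump→tank: 3, tank→dst: 1.
Bottleneck = min = 1.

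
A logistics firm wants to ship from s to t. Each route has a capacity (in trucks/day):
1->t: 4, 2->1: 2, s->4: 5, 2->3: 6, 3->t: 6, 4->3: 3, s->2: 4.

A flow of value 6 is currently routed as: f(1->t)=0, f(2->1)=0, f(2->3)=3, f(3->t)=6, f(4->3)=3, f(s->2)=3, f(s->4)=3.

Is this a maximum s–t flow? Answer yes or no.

Residual path s->2->1->t has bottleneck 1 > 0.
Pushing 1 along it raises the flow to 7, so the given flow is not maximum.

No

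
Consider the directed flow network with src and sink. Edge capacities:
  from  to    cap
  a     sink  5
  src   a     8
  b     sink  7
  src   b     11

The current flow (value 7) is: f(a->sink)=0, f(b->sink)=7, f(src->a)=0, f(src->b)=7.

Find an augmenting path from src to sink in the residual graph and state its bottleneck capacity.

src->a->sink, bottleneck 5

Residual along src->a->sink: src->a: 8, a->sink: 5.
Bottleneck = min = 5.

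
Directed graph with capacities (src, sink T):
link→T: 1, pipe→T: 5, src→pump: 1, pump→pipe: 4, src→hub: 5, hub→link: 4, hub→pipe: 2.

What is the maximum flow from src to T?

4

Augment src→hub→link→T: bottleneck 1. Total 1.
Augment src→hub→pipe→T: bottleneck 2. Total 3.
Augment src→pump→pipe→T: bottleneck 1. Total 4.
No augmenting path remains in the residual graph.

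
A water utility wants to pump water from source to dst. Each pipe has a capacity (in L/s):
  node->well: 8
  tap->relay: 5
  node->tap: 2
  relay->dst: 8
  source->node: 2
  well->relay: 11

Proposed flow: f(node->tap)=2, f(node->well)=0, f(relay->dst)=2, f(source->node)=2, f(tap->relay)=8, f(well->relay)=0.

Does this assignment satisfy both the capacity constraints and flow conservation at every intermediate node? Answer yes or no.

Capacity violated on tap->relay: flow 8 > capacity 5.

No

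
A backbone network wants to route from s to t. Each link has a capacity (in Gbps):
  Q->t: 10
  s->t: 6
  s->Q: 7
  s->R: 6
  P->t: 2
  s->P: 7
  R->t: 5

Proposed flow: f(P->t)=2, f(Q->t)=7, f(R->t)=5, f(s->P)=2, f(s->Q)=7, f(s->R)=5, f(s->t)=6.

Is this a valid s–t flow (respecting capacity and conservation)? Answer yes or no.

Every edge has 0 ≤ f(e) ≤ cap(e).
At each intermediate node, inflow equals outflow.

Yes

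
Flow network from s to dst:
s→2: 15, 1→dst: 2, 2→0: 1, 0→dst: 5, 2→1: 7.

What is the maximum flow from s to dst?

3

Augment s→2→1→dst: bottleneck 2. Total 2.
Augment s→2→0→dst: bottleneck 1. Total 3.
No augmenting path remains in the residual graph.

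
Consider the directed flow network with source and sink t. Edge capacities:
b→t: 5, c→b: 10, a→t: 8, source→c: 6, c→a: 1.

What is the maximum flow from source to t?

Augment source→c→b→t: bottleneck 5. Total 5.
Augment source→c→a→t: bottleneck 1. Total 6.
No augmenting path remains in the residual graph.

6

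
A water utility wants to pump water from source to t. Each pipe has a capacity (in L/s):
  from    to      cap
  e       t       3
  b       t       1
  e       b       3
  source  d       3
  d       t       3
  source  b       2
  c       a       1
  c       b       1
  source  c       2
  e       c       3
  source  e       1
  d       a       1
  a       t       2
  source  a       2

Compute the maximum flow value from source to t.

Augment source->e->t: bottleneck 1. Total 1.
Augment source->d->t: bottleneck 3. Total 4.
Augment source->a->t: bottleneck 2. Total 6.
Augment source->b->t: bottleneck 1. Total 7.
No augmenting path remains in the residual graph.

7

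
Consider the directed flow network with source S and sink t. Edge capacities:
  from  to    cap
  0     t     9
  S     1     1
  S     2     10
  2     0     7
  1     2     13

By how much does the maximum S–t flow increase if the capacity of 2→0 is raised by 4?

2

Original max flow = 7.
After raising cap(2→0), augmenting paths through that edge carry 2 more units.
New max flow = 9. Increase = 2.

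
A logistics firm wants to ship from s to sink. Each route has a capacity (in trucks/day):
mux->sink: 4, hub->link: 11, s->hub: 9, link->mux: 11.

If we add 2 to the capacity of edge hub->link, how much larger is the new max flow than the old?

Original max flow = 4.
Edge hub->link does not cross the min cut (source side {hub, link, mux, s}), so extra capacity there cannot help.
New max flow = 4. Increase = 0.

0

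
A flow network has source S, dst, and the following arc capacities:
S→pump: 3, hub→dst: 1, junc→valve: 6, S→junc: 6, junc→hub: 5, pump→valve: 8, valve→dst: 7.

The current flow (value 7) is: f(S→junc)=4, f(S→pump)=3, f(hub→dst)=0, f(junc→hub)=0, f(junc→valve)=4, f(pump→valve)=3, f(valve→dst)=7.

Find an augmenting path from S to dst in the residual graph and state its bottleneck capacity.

Residual along S→junc→hub→dst: S→junc: 2, junc→hub: 5, hub→dst: 1.
Bottleneck = min = 1.

S→junc→hub→dst, bottleneck 1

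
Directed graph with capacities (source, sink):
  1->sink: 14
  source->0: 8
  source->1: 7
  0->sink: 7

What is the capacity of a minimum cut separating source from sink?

Max flow = 14 (via 2 augmenting paths).
In the residual at optimum, the set reachable from source is {0, source}.
Cut edges: source->1 (cap 7), 0->sink (cap 7). Sum = 14.

14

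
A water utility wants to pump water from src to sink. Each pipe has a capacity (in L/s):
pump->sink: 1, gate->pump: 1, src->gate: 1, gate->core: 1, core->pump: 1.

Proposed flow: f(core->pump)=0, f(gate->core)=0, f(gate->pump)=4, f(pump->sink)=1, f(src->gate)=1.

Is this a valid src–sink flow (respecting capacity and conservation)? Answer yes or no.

No

Capacity violated on gate->pump: flow 4 > capacity 1.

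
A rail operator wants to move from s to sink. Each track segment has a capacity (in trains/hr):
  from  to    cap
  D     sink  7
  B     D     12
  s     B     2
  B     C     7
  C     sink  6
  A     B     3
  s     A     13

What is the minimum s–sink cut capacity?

5

Max flow = 5 (via 2 augmenting paths).
In the residual at optimum, the set reachable from s is {A, s}.
Cut edges: s->B (cap 2), A->B (cap 3). Sum = 5.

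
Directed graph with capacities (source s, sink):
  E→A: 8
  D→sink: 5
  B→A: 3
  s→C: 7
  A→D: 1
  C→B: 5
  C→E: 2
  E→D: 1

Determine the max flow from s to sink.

Augment s→C→E→D→sink: bottleneck 1. Total 1.
Augment s→C→B→A→D→sink: bottleneck 1. Total 2.
No augmenting path remains in the residual graph.

2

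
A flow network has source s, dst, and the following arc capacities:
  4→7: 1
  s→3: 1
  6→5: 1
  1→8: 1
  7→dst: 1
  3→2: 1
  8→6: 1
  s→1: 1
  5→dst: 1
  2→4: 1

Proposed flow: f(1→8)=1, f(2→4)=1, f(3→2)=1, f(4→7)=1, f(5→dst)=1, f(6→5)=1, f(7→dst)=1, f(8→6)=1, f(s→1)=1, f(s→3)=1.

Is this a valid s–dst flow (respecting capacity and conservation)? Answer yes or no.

Yes

Every edge has 0 ≤ f(e) ≤ cap(e).
At each intermediate node, inflow equals outflow.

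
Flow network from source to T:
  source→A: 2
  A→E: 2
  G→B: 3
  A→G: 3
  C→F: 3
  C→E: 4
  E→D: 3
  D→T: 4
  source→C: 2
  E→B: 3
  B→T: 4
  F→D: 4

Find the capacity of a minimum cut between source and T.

4

Max flow = 4 (via 2 augmenting paths).
In the residual at optimum, the set reachable from source is {source}.
Cut edges: source→C (cap 2), source→A (cap 2). Sum = 4.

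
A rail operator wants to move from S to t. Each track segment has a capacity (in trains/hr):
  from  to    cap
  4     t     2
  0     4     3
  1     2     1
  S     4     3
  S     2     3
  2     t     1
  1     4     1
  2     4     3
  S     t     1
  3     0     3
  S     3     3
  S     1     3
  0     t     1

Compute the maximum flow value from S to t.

5

Augment S→t: bottleneck 1. Total 1.
Augment S→2→t: bottleneck 1. Total 2.
Augment S→4→t: bottleneck 2. Total 4.
Augment S→3→0→t: bottleneck 1. Total 5.
No augmenting path remains in the residual graph.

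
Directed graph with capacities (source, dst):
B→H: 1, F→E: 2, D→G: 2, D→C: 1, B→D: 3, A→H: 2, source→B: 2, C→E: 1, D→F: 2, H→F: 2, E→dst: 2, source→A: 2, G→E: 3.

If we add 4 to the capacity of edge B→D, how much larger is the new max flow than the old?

Original max flow = 2.
Edge B→D does not cross the min cut (source side {A, B, C, D, E, F, G, H, source}), so extra capacity there cannot help.
New max flow = 2. Increase = 0.

0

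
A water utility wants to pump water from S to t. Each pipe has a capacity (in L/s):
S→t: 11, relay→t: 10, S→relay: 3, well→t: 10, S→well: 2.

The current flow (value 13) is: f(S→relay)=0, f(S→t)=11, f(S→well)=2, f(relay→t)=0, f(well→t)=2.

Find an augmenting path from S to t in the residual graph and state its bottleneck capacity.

S→relay→t, bottleneck 3

Residual along S→relay→t: S→relay: 3, relay→t: 10.
Bottleneck = min = 3.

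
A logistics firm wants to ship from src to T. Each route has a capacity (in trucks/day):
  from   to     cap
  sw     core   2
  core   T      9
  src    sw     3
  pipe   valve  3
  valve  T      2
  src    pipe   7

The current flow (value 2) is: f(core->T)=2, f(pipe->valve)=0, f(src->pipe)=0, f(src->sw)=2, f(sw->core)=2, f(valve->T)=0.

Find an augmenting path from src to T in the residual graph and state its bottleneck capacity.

Residual along src->pipe->valve->T: src->pipe: 7, pipe->valve: 3, valve->T: 2.
Bottleneck = min = 2.

src->pipe->valve->T, bottleneck 2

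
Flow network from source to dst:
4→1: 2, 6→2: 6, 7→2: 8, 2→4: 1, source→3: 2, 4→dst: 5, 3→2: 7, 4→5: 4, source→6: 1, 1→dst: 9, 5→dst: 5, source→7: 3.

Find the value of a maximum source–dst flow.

1

Augment source→7→2→4→dst: bottleneck 1. Total 1.
No augmenting path remains in the residual graph.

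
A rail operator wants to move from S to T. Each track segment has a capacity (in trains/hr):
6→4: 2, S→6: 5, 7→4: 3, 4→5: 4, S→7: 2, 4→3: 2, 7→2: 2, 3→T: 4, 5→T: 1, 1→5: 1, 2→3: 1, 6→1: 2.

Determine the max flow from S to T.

Augment S→7→2→3→T: bottleneck 1. Total 1.
Augment S→7→4→3→T: bottleneck 1. Total 2.
Augment S→6→4→3→T: bottleneck 1. Total 3.
Augment S→6→4→5→T: bottleneck 1. Total 4.
No augmenting path remains in the residual graph.

4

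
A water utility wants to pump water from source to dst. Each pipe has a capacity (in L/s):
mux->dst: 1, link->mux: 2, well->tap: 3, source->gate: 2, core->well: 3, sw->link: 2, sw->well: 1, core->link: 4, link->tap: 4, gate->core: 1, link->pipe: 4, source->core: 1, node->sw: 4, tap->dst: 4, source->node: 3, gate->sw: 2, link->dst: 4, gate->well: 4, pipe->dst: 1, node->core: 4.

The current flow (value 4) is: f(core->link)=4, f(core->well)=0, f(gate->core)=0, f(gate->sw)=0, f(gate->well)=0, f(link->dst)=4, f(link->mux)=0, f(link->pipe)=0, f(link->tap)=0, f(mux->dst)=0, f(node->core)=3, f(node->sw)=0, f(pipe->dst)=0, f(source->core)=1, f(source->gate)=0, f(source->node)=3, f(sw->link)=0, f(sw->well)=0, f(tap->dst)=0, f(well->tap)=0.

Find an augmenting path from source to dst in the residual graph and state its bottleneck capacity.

Residual along source->gate->well->tap->dst: source->gate: 2, gate->well: 4, well->tap: 3, tap->dst: 4.
Bottleneck = min = 2.

source->gate->well->tap->dst, bottleneck 2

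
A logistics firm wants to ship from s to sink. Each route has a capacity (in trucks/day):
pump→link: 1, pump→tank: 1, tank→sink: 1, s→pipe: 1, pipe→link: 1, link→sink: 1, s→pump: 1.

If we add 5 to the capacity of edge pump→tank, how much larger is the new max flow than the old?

0

Original max flow = 2.
Edge pump→tank does not cross the min cut (source side {s}), so extra capacity there cannot help.
New max flow = 2. Increase = 0.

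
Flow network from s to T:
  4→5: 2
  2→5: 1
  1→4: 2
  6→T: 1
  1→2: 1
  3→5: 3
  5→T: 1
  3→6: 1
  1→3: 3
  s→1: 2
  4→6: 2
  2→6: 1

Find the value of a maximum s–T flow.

2

Augment s→1→2→5→T: bottleneck 1. Total 1.
Augment s→1→4→6→T: bottleneck 1. Total 2.
No augmenting path remains in the residual graph.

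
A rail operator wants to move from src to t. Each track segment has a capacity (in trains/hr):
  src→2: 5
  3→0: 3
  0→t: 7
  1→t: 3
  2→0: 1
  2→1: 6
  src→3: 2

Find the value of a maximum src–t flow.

Augment src→2→1→t: bottleneck 3. Total 3.
Augment src→2→0→t: bottleneck 1. Total 4.
Augment src→3→0→t: bottleneck 2. Total 6.
No augmenting path remains in the residual graph.

6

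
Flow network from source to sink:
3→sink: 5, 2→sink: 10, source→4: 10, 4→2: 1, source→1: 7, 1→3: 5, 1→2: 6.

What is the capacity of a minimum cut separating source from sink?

Max flow = 8 (via 3 augmenting paths).
In the residual at optimum, the set reachable from source is {4, source}.
Cut edges: source→1 (cap 7), 4→2 (cap 1). Sum = 8.

8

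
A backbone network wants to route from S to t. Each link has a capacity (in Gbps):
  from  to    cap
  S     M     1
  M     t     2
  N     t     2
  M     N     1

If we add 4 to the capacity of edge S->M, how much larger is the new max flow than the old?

Original max flow = 1.
After raising cap(S->M), augmenting paths through that edge carry 2 more units.
New max flow = 3. Increase = 2.

2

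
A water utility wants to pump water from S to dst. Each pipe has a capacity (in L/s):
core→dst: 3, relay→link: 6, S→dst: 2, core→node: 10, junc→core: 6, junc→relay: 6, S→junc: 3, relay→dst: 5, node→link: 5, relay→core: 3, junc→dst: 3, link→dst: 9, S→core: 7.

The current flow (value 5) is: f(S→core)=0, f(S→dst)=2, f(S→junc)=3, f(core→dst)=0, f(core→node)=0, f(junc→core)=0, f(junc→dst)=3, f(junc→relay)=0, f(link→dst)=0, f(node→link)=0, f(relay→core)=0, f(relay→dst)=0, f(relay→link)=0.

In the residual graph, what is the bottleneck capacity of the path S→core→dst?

3

Residual capacities along the path: S→core: 7, core→dst: 3.
Minimum is 3.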